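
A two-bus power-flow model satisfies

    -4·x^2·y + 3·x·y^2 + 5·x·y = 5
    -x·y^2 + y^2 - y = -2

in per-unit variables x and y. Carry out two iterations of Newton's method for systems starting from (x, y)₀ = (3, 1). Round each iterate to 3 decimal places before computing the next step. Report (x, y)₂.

At (3, 1): F = (-17.000, -1.000).
Jacobian J = [[-8·x·y + 3·y^2 + 5·y, -4·x^2 + 6·x·y + 5·x], [-y^2, -2·x·y + 2·y - 1]].
At the point, J = [[-16.000, -3.000], [-1.000, -5.000]] (det J = 77.000).
Solving J·Δ = −F gives Δ = (-1.065, 0.013).
Then the next iterate is (x, y)₁ = (1.935, 1.013).
Round to (1.935, 1.013) and repeat: F = (-4.41391, 0.02753), J = [[-7.53773, 6.45903], [-1.02617, -2.89431]].
Δ = (-0.443, 0.167), so (x, y)₂ = (1.492, 1.180).

(1.492, 1.180)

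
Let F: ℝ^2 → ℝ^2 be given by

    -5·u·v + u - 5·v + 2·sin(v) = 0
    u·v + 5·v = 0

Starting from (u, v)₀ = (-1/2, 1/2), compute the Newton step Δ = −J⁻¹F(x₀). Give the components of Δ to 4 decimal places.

(-0.2955, -0.4672)

At (-1/2, 1/2): F = (-0.791149, 2.2500).
Jacobian J = [[-5·v + 1, -5·u + 2·cos(v) - 5], [v, u + 5]].
At the point, J = [[-1.5000, -0.744835], [0.5000, 4.5000]] (det J = -6.377583).
Solving J·Δ = −F gives Δ = (-0.2955, -0.4672).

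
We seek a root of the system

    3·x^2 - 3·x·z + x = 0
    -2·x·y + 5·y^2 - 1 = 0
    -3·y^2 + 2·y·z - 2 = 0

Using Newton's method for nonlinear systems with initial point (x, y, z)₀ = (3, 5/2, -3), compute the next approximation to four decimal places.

(1.7265, 1.3622, -0.6286)

At (3, 5/2, -3): F = (57.0000, 15.2500, -35.7500).
Jacobian J = [[6·x - 3·z + 1, 0, -3·x], [-2·y, -2·x + 10·y, 0], [0, -6·y + 2·z, 2·y]].
At the point, J = [[28.0000, 0.0000, -9.0000], [-5.0000, 19.0000, 0.0000], [0.0000, -21.0000, 5.0000]] (det J = 1715.0000).
Solving J·Δ = −F gives Δ = (-1.2735, -1.1378, 2.3714).
Then the next iterate is (x, y, z)₁ = (1.7265, 1.3622, -0.6286).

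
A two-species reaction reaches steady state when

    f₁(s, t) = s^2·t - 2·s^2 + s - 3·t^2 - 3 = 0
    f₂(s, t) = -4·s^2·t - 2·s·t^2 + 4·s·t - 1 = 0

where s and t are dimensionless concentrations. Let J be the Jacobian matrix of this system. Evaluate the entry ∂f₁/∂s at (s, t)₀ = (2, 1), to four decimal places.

∂f₁/∂s = 2·s·t - 4·s + 1.
At (2, 1) this is -3.0000.

-3.0000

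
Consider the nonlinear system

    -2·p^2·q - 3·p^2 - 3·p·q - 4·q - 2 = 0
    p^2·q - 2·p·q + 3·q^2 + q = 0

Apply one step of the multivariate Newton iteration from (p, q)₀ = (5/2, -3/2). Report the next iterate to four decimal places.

At (5/2, -3/2): F = (15.2500, 3.3750).
Jacobian J = [[-4·p·q - 6·p - 3·q, -2·p^2 - 3·p - 4], [2·p·q - 2·q, p^2 - 2·p + 6·q + 1]].
At the point, J = [[4.5000, -24.0000], [-4.5000, -6.7500]] (det J = -138.3750).
Solving J·Δ = −F gives Δ = (-0.1585, 0.6057).
Then the next iterate is (p, q)₁ = (2.3415, -0.8943).

(2.3415, -0.8943)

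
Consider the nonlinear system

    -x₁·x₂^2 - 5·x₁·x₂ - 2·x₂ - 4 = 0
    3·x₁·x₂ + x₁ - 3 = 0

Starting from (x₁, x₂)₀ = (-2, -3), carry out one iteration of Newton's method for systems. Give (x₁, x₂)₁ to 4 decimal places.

At (-2, -3): F = (-10.0000, 13.0000).
Jacobian J = [[-x₂^2 - 5·x₂, -2·x₁·x₂ - 5·x₁ - 2], [3·x₂ + 1, 3·x₁]].
At the point, J = [[6.0000, -4.0000], [-8.0000, -6.0000]] (det J = -68.0000).
Solving J·Δ = −F gives Δ = (1.6471, -0.0294).
Then the next iterate is (x₁, x₂)₁ = (-0.3529, -3.0294).

(-0.3529, -3.0294)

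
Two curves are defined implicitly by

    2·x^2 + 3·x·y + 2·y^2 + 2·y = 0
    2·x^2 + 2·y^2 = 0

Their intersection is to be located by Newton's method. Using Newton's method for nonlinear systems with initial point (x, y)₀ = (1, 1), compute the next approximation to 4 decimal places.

(1.0000, 0.0000)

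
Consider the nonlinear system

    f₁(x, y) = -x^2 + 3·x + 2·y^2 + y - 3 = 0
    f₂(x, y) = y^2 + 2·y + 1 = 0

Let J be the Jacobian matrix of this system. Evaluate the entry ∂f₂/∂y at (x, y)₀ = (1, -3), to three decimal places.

-4.000

∂f₂/∂y = 2·y + 2.
At (1, -3) this is -4.000.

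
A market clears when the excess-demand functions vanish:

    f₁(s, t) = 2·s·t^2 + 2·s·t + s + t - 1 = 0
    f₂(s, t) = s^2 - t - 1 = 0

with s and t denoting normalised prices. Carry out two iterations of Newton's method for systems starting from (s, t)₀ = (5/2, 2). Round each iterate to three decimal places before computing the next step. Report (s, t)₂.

(1.282, 0.490)

At (5/2, 2): F = (33.500, 3.250).
Jacobian J = [[2·t^2 + 2·t + 1, 4·s·t + 2·s + 1], [2·s, -1]].
At the point, J = [[13.000, 26.000], [5.000, -1.000]] (det J = -143.000).
Solving J·Δ = −F gives Δ = (-0.825, -0.876).
Then the next iterate is (s, t)₁ = (1.675, 1.124).
Round to (1.675, 1.124) and repeat: F = (9.79671, 0.68162), J = [[5.77475, 11.88080], [3.350, -1.000]].
Δ = (-0.393, -0.634), so (s, t)₂ = (1.282, 0.490).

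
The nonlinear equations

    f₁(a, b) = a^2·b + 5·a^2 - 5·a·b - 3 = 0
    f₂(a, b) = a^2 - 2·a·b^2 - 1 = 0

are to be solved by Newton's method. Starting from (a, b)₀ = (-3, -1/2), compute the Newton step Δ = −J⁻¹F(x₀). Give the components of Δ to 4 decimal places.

(1.3465, 0.1246)

At (-3, -1/2): F = (30.0000, 9.5000).
Jacobian J = [[2·a·b + 10·a - 5·b, a^2 - 5·a], [2·a - 2·b^2, -4·a·b]].
At the point, J = [[-24.5000, 24.0000], [-6.5000, -6.0000]] (det J = 303.0000).
Solving J·Δ = −F gives Δ = (1.3465, 0.1246).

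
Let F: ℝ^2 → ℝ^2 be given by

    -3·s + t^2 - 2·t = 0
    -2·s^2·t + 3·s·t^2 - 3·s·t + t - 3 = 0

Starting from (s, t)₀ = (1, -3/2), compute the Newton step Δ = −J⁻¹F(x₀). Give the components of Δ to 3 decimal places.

(-0.156, 0.543)

At (1, -3/2): F = (2.250, 9.750).
Jacobian J = [[-3, 2·t - 2], [-4·s·t + 3·t^2 - 3·t, -2·s^2 + 6·s·t - 3·s + 1]].
At the point, J = [[-3.000, -5.000], [17.250, -13.000]] (det J = 125.250).
Solving J·Δ = −F gives Δ = (-0.156, 0.543).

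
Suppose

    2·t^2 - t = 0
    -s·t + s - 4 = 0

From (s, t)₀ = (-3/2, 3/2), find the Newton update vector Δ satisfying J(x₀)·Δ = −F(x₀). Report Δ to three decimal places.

At (-3/2, 3/2): F = (3.000, -3.250).
Jacobian J = [[0, 4·t - 1], [-t + 1, -s]].
At the point, J = [[0.000, 5.000], [-0.500, 1.500]] (det J = 2.500).
Solving J·Δ = −F gives Δ = (-8.300, -0.600).

(-8.300, -0.600)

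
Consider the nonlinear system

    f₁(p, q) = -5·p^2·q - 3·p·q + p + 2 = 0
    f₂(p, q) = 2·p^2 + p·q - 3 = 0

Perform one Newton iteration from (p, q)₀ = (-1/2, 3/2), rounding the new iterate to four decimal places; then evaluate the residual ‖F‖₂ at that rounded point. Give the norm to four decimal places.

1.0623

At (-1/2, 3/2): F = (1.8750, -3.2500).
Jacobian J = [[-10·p·q - 3·q + 1, -5·p^2 - 3·p], [4·p + q, p]].
At the point, J = [[4.0000, 0.2500], [-0.5000, -0.5000]] (det J = -1.8750).
Solving J·Δ = −F gives Δ = (-0.0667, -6.4333).
Then the next iterate is (p, q)₁ = (-0.5667, -4.9333).
Re-evaluating at (-0.5667, -4.9333): F = (0.967816, 0.437999), so ‖F‖₂ = 1.0623.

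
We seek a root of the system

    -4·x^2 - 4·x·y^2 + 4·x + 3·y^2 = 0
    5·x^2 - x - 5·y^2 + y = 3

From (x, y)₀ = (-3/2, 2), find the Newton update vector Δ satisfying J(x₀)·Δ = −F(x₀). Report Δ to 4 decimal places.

(0.1771, -0.5833)

At (-3/2, 2): F = (21.0000, -8.2500).
Jacobian J = [[-8·x - 4·y^2 + 4, -8·x·y + 6·y], [10·x - 1, -10·y + 1]].
At the point, J = [[0.0000, 36.0000], [-16.0000, -19.0000]] (det J = 576.0000).
Solving J·Δ = −F gives Δ = (0.1771, -0.5833).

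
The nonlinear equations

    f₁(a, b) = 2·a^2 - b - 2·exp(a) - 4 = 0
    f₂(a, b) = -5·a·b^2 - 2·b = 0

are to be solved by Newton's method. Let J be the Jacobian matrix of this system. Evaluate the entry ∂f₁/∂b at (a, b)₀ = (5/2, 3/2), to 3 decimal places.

-1.000

∂f₁/∂b = -1.
At (5/2, 3/2) this is -1.000.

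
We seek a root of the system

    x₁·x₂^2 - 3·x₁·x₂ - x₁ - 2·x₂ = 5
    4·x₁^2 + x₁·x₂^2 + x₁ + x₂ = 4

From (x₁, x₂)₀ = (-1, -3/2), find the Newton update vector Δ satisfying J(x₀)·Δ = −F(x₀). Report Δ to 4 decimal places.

At (-1, -3/2): F = (-7.7500, -4.7500).
Jacobian J = [[x₂^2 - 3·x₂ - 1, 2·x₁·x₂ - 3·x₁ - 2], [8·x₁ + x₂^2 + 1, 2·x₁·x₂ + 1]].
At the point, J = [[5.7500, 4.0000], [-4.7500, 4.0000]] (det J = 42.0000).
Solving J·Δ = −F gives Δ = (0.2857, 1.5268).

(0.2857, 1.5268)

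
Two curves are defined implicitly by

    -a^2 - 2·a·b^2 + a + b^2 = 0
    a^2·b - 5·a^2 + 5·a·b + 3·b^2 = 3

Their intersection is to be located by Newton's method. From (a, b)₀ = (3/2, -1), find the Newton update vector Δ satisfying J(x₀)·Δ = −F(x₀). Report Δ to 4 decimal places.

At (3/2, -1): F = (-2.7500, -21.0000).
Jacobian J = [[-2·a - 2·b^2 + 1, -4·a·b + 2·b], [2·a·b - 10·a + 5·b, a^2 + 5·a + 6·b]].
At the point, J = [[-4.0000, 4.0000], [-23.0000, 3.7500]] (det J = 77.0000).
Solving J·Δ = −F gives Δ = (-0.9570, -0.2695).

(-0.9570, -0.2695)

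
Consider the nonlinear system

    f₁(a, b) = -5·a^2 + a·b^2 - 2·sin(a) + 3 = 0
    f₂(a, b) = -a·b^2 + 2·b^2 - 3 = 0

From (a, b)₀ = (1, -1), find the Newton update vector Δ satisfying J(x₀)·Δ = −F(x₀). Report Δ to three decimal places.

(-0.075, -0.962)

At (1, -1): F = (-2.68294, -2.000).
Jacobian J = [[-10·a + b^2 - 2·cos(a), 2·a·b], [-b^2, -2·a·b + 4·b]].
At the point, J = [[-10.08060, -2.000], [-1.000, -2.000]] (det J = 18.16121).
Solving J·Δ = −F gives Δ = (-0.075, -0.962).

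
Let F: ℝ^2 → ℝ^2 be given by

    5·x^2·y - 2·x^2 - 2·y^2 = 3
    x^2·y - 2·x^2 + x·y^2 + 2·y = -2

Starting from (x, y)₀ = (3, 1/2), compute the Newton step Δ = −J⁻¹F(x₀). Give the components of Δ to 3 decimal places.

At (3, 1/2): F = (1.000, -9.750).
Jacobian J = [[10·x·y - 4·x, 5·x^2 - 4·y], [2·x·y - 4·x + y^2, x^2 + 2·x·y + 2]].
At the point, J = [[3.000, 43.000], [-8.750, 14.000]] (det J = 418.250).
Solving J·Δ = −F gives Δ = (-1.036, 0.049).

(-1.036, 0.049)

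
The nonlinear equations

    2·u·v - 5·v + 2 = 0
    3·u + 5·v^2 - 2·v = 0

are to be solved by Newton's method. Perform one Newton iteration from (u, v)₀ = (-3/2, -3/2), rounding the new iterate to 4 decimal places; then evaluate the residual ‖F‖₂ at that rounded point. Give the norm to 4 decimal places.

At (-3/2, -3/2): F = (14.0000, 9.7500).
Jacobian J = [[2·v, 2·u - 5], [3, 10·v - 2]].
At the point, J = [[-3.0000, -8.0000], [3.0000, -17.0000]] (det J = 75.0000).
Solving J·Δ = −F gives Δ = (2.1333, 0.9500).
Then the next iterate is (u, v)₁ = (0.6333, -0.5500).
Re-evaluating at (0.6333, -0.5500): F = (4.053370, 4.5124), so ‖F‖₂ = 6.0656.

6.0656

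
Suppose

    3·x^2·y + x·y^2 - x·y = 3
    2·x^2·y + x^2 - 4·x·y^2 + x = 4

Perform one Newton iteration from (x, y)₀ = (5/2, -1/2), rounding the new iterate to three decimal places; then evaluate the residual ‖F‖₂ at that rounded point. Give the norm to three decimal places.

4.864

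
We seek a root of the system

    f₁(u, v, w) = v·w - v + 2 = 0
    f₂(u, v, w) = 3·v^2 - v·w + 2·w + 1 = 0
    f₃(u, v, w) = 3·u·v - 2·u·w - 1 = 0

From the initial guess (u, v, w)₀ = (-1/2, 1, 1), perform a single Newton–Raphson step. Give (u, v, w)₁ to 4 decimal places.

(2.1000, 0.4000, -1.0000)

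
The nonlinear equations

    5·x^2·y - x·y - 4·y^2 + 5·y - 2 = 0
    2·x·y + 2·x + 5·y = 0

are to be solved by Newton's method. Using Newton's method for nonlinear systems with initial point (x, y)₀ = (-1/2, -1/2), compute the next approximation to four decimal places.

(-5.9000, 1.6000)

At (-1/2, -1/2): F = (-6.3750, -3.0000).
Jacobian J = [[10·x·y - y, 5·x^2 - x - 8·y + 5], [2·y + 2, 2·x + 5]].
At the point, J = [[3.0000, 10.7500], [1.0000, 4.0000]] (det J = 1.2500).
Solving J·Δ = −F gives Δ = (-5.4000, 2.1000).
Then the next iterate is (x, y)₁ = (-5.9000, 1.6000).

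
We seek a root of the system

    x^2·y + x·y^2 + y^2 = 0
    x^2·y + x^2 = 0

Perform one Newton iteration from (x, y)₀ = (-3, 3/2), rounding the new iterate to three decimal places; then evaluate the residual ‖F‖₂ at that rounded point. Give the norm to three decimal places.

6.794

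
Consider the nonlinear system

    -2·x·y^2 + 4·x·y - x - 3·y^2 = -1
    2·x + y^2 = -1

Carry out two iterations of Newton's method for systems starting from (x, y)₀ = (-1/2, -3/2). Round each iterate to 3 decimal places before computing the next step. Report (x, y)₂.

(-5.702, -10.189)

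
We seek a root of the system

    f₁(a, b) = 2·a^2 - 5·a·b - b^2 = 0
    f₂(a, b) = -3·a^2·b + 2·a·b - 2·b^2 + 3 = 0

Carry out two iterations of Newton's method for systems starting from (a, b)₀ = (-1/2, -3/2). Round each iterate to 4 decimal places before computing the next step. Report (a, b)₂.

(0.2705, -1.1118)

At (-1/2, -3/2): F = (-5.5000, 1.1250).
Jacobian J = [[4·a - 5·b, -5·a - 2·b], [-6·a·b + 2·b, -3·a^2 + 2·a - 4·b]].
At the point, J = [[5.5000, 5.5000], [-7.5000, 4.2500]] (det J = 64.6250).
Solving J·Δ = −F gives Δ = (0.4574, 0.5426).
Then the next iterate is (a, b)₁ = (-0.0426, -0.9574).
Round to (-0.0426, -0.9574) and repeat: F = (-1.116911, 1.253553), J = [[4.6166, 2.1278], [-2.159511, 3.738956]].
Δ = (0.3131, -0.1544), so (a, b)₂ = (0.2705, -1.1118).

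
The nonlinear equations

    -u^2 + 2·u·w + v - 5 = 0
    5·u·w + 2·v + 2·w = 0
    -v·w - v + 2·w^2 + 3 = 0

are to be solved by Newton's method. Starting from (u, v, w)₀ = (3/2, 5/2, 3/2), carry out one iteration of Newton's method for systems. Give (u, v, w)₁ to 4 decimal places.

(-1.1068, 2.9205, 1.4432)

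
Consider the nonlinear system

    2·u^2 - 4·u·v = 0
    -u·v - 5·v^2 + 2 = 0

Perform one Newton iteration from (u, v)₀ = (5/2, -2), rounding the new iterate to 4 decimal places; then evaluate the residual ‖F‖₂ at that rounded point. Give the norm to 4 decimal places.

8.5813

At (5/2, -2): F = (32.5000, -13.0000).
Jacobian J = [[4·u - 4·v, -4·u], [-v, -u - 10·v]].
At the point, J = [[18.0000, -10.0000], [2.0000, 17.5000]] (det J = 335.0000).
Solving J·Δ = −F gives Δ = (-1.3097, 0.8925).
Then the next iterate is (u, v)₁ = (1.1903, -1.1075).
Re-evaluating at (1.1903, -1.1075): F = (8.106657, -2.814524), so ‖F‖₂ = 8.5813.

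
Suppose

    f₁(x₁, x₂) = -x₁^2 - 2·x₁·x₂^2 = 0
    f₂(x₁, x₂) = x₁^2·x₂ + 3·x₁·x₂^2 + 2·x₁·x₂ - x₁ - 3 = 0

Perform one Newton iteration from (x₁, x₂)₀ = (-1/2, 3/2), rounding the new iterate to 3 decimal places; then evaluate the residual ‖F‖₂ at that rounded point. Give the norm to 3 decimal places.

At (-1/2, 3/2): F = (2.000, -7.000).
Jacobian J = [[-2·x₁ - 2·x₂^2, -4·x₁·x₂], [2·x₁·x₂ + 3·x₂^2 + 2·x₂ - 1, x₁^2 + 6·x₁·x₂ + 2·x₁]].
At the point, J = [[-3.500, 3.000], [7.250, -5.250]] (det J = -3.375).
Solving J·Δ = −F gives Δ = (3.111, 2.963).
Then the next iterate is (x₁, x₂)₁ = (2.611, 4.463).
Re-evaluating at (2.611, 4.463): F = (-110.83104, 204.14107), so ‖F‖₂ = 232.287.

232.287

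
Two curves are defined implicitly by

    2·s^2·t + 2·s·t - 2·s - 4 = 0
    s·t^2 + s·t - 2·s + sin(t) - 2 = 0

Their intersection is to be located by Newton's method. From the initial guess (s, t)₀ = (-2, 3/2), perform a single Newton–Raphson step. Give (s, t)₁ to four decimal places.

At (-2, 3/2): F = (6.0000, -4.502505).
Jacobian J = [[4·s·t + 2·t - 2, 2·s^2 + 2·s], [t^2 + t - 2, 2·s·t + s + cos(t)]].
At the point, J = [[-11.0000, 4.0000], [1.7500, -7.929263]] (det J = 80.221891).
Solving J·Δ = −F gives Δ = (0.3685, -0.4865).
Then the next iterate is (s, t)₁ = (-1.6315, 1.0135).

(-1.6315, 1.0135)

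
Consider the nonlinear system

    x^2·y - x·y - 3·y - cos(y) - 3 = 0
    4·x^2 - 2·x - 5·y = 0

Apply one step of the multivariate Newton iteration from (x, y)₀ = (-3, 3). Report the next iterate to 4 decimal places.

(-1.9151, 2.7585)

At (-3, 3): F = (24.989992, 27.0000).
Jacobian J = [[2·x·y - y, x^2 - x + sin(y) - 3], [8·x - 2, -5]].
At the point, J = [[-21.0000, 9.141120], [-26.0000, -5.0000]] (det J = 342.669120).
Solving J·Δ = −F gives Δ = (1.0849, -0.2415).
Then the next iterate is (x, y)₁ = (-1.9151, 2.7585).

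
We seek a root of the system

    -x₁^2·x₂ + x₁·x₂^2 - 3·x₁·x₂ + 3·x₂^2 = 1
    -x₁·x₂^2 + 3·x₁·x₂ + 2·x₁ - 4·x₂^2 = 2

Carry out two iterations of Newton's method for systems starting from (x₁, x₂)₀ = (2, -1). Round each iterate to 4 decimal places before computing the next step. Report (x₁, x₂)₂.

At (2, -1): F = (14.0000, -10.0000).
Jacobian J = [[-2·x₁·x₂ + x₂^2 - 3·x₂, -x₁^2 + 2·x₁·x₂ - 3·x₁ + 6·x₂], [-x₂^2 + 3·x₂ + 2, -2·x₁·x₂ + 3·x₁ - 8·x₂]].
At the point, J = [[8.0000, -20.0000], [-2.0000, 18.0000]] (det J = 104.0000).
Solving J·Δ = −F gives Δ = (-0.5000, 0.5000).
Then the next iterate is (x₁, x₂)₁ = (1.5000, -0.5000).
Round to (1.5000, -0.5000) and repeat: F = (3.5000, -2.6250), J = [[3.2500, -11.2500], [0.2500, 10.0000]].
Δ = (-0.1549, 0.2664), so (x₁, x₂)₂ = (1.3451, -0.2336).

(1.3451, -0.2336)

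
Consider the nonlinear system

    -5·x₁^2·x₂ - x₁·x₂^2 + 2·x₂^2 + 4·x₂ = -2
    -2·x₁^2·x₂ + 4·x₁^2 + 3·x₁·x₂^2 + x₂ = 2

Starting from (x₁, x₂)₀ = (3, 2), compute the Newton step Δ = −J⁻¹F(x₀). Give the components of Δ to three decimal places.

At (3, 2): F = (-84.000, 36.000).
Jacobian J = [[-10·x₁·x₂ - x₂^2, -5·x₁^2 - 2·x₁·x₂ + 4·x₂ + 4], [-4·x₁·x₂ + 8·x₁ + 3·x₂^2, -2·x₁^2 + 6·x₁·x₂ + 1]].
At the point, J = [[-64.000, -45.000], [12.000, 19.000]] (det J = -676.000).
Solving J·Δ = −F gives Δ = (0.036, -1.917).

(0.036, -1.917)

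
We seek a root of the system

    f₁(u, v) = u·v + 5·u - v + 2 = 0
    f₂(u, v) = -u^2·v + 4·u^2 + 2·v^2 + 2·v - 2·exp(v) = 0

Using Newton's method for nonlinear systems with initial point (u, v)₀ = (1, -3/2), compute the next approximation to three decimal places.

(-1.000, -4.336)

At (1, -3/2): F = (7.000, 6.55374).
Jacobian J = [[v + 5, u - 1], [-2·u·v + 8·u, -u^2 + 4·v - 2·exp(v) + 2]].
At the point, J = [[3.500, 0.000], [11.000, -5.44626]] (det J = -19.06191).
Solving J·Δ = −F gives Δ = (-2.000, -2.836).
Then the next iterate is (u, v)₁ = (-1.000, -4.336).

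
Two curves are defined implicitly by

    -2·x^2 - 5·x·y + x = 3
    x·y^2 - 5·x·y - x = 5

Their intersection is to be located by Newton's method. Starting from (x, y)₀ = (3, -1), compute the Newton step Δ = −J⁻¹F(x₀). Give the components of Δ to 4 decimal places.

(-1.0597, 0.2239)

At (3, -1): F = (-3.0000, 10.0000).
Jacobian J = [[-4·x - 5·y + 1, -5·x], [y^2 - 5·y - 1, 2·x·y - 5·x]].
At the point, J = [[-6.0000, -15.0000], [5.0000, -21.0000]] (det J = 201.0000).
Solving J·Δ = −F gives Δ = (-1.0597, 0.2239).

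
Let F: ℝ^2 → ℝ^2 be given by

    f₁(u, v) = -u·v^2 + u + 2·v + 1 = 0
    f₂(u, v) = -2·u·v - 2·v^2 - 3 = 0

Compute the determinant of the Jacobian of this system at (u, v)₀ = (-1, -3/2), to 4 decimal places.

J = [[-v^2 + 1, -2·u·v + 2], [-2·v, -2·u - 4·v]].
At the point, J = [[-1.2500, -1.0000], [3.0000, 8.0000]].
det J = -7.0000.

-7.0000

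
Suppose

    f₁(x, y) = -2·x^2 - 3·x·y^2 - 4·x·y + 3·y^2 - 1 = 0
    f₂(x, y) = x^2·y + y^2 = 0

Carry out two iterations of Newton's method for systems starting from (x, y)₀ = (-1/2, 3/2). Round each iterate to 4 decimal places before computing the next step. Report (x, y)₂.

At (-1/2, 3/2): F = (11.6250, 2.6250).
Jacobian J = [[-4·x - 3·y^2 - 4·y, -6·x·y - 4·x + 6·y], [2·x·y, x^2 + 2·y]].
At the point, J = [[-10.7500, 15.5000], [-1.5000, 3.2500]] (det J = -11.6875).
Solving J·Δ = −F gives Δ = (-0.2487, -0.9225).
Then the next iterate is (x, y)₁ = (-0.7487, 0.5775).
Round to (-0.7487, 0.5775) and repeat: F = (1.358001, 0.657225), J = [[-0.315719, 9.054046], [-0.864749, 1.715552]].
Δ = (0.4968, -0.1327), so (x, y)₂ = (-0.2519, 0.4448).

(-0.2519, 0.4448)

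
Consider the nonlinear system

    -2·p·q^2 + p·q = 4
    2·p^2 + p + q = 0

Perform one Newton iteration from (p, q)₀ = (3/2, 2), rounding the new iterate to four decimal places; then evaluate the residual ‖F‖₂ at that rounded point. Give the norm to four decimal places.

5.5173

At (3/2, 2): F = (-13.0000, 8.0000).
Jacobian J = [[-2·q^2 + q, -4·p·q + p], [4·p + 1, 1]].
At the point, J = [[-6.0000, -10.5000], [7.0000, 1.0000]] (det J = 67.5000).
Solving J·Δ = −F gives Δ = (-1.0519, -0.6370).
Then the next iterate is (p, q)₁ = (0.4481, 1.3630).
Re-evaluating at (0.4481, 1.3630): F = (-5.054172, 2.212687), so ‖F‖₂ = 5.5173.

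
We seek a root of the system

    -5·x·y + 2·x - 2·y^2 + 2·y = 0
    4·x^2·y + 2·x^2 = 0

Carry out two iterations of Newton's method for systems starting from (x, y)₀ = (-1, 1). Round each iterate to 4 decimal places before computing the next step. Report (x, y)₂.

(-0.3841, 0.2317)

At (-1, 1): F = (3.0000, 6.0000).
Jacobian J = [[-5·y + 2, -5·x - 4·y + 2], [8·x·y + 4·x, 4·x^2]].
At the point, J = [[-3.0000, 3.0000], [-12.0000, 4.0000]] (det J = 24.0000).
Solving J·Δ = −F gives Δ = (0.2500, -0.7500).
Then the next iterate is (x, y)₁ = (-0.7500, 0.2500).
Round to (-0.7500, 0.2500) and repeat: F = (-0.1875, 1.6875), J = [[0.7500, 4.7500], [-4.5000, 2.2500]].
Δ = (0.3659, -0.0183), so (x, y)₂ = (-0.3841, 0.2317).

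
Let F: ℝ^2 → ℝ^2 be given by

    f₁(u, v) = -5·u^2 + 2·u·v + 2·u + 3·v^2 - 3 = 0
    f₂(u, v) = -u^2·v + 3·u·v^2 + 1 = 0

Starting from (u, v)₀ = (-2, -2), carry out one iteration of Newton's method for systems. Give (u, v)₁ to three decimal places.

(-1.104, -1.429)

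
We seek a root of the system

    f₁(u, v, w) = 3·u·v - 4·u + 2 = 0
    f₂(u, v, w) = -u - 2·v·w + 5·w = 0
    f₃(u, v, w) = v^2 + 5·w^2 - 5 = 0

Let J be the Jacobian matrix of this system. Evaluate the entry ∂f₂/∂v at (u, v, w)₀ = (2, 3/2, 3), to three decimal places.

∂f₂/∂v = -2·w.
At (2, 3/2, 3) this is -6.000.

-6.000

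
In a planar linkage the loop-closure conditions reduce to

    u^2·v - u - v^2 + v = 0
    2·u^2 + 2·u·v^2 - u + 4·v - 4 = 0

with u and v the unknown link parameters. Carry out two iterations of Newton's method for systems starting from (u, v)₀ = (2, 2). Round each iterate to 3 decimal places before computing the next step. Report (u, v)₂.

At (2, 2): F = (4.000, 26.000).
Jacobian J = [[2·u·v - 1, u^2 - 2·v + 1], [4·u + 2·v^2 - 1, 4·u·v + 4]].
At the point, J = [[7.000, 1.000], [15.000, 20.000]] (det J = 125.000).
Solving J·Δ = −F gives Δ = (-0.432, -0.976).
Then the next iterate is (u, v)₁ = (1.568, 1.024).
Round to (1.568, 1.024) and repeat: F = (0.92505, 6.73358), J = [[2.21126, 1.41062], [7.36915, 10.42253]].
Δ = (-0.011, -0.638), so (u, v)₂ = (1.557, 0.386).

(1.557, 0.386)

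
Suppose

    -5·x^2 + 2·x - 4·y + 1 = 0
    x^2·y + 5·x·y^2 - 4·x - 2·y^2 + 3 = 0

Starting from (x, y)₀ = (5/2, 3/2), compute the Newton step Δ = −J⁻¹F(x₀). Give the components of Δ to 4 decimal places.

At (5/2, 3/2): F = (-31.2500, 26.0000).
Jacobian J = [[-10·x + 2, -4], [2·x·y + 5·y^2 - 4, x^2 + 10·x·y - 4·y]].
At the point, J = [[-23.0000, -4.0000], [14.7500, 37.7500]] (det J = -809.2500).
Solving J·Δ = −F gives Δ = (-1.3292, -0.1694).

(-1.3292, -0.1694)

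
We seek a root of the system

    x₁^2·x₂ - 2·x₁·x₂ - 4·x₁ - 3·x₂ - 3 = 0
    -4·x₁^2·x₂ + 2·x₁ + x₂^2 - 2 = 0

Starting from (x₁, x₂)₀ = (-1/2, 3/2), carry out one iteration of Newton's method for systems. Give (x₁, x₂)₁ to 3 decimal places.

(-4.229, 17.542)

At (-1/2, 3/2): F = (-3.625, -2.250).
Jacobian J = [[2·x₁·x₂ - 2·x₂ - 4, x₁^2 - 2·x₁ - 3], [-8·x₁·x₂ + 2, -4·x₁^2 + 2·x₂]].
At the point, J = [[-8.500, -1.750], [8.000, 2.000]] (det J = -3.000).
Solving J·Δ = −F gives Δ = (-3.729, 16.042).
Then the next iterate is (x₁, x₂)₁ = (-4.229, 17.542).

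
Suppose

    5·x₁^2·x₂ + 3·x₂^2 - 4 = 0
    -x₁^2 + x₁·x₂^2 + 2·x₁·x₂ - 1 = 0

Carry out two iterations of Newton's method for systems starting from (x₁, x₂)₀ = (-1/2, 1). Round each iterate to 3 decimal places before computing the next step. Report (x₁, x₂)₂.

At (-1/2, 1): F = (0.250, -2.750).
Jacobian J = [[10·x₁·x₂, 5·x₁^2 + 6·x₂], [-2·x₁ + x₂^2 + 2·x₂, 2·x₁·x₂ + 2·x₁]].
At the point, J = [[-5.000, 7.250], [4.000, -2.000]] (det J = -19.000).
Solving J·Δ = −F gives Δ = (1.023, 0.671).
Then the next iterate is (x₁, x₂)₁ = (0.523, 1.671).
Round to (0.523, 1.671) and repeat: F = (6.66206, 1.93468), J = [[8.73933, 11.39364], [5.08824, 2.79387]].
Δ = (-0.102, -0.506), so (x₁, x₂)₂ = (0.421, 1.165).

(0.421, 1.165)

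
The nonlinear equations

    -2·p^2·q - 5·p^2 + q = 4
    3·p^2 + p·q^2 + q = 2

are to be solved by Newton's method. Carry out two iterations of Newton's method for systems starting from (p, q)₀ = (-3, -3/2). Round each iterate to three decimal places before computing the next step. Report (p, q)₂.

At (-3, -3/2): F = (-23.500, 16.750).
Jacobian J = [[-4·p·q - 10·p, -2·p^2 + 1], [6·p + q^2, 2·p·q + 1]].
At the point, J = [[12.000, -17.000], [-15.750, 10.000]] (det J = -147.750).
Solving J·Δ = −F gives Δ = (0.337, -1.145).
Then the next iterate is (p, q)₁ = (-2.663, -2.645).
Round to (-2.663, -2.645) and repeat: F = (-4.58844, -2.00071), J = [[-1.54454, -13.18314], [-8.98197, 15.08727]].
Δ = (-0.675, -0.269), so (p, q)₂ = (-3.338, -2.914).

(-3.338, -2.914)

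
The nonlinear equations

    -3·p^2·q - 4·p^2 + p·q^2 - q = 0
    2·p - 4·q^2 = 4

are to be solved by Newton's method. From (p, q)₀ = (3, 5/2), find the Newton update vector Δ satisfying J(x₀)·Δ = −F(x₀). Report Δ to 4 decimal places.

(-1.1288, -1.2629)

At (3, 5/2): F = (-87.2500, -23.0000).
Jacobian J = [[-6·p·q - 8·p + q^2, -3·p^2 + 2·p·q - 1], [2, -8·q]].
At the point, J = [[-62.7500, -13.0000], [2.0000, -20.0000]] (det J = 1281.0000).
Solving J·Δ = −F gives Δ = (-1.1288, -1.2629).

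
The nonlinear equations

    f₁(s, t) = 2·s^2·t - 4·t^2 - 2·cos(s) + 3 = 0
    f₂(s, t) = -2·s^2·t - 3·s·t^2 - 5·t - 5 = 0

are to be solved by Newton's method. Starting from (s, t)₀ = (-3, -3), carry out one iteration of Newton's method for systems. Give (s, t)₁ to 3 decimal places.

At (-3, -3): F = (-85.02002, 145.000).
Jacobian J = [[4·s·t + 2·sin(s), 2·s^2 - 8·t], [-4·s·t - 3·t^2, -2·s^2 - 6·s·t - 5]].
At the point, J = [[35.71776, 42.000], [-63.000, -77.000]] (det J = -104.26752).
Solving J·Δ = −F gives Δ = (4.379, -1.699).
Then the next iterate is (s, t)₁ = (1.379, -4.699).

(1.379, -4.699)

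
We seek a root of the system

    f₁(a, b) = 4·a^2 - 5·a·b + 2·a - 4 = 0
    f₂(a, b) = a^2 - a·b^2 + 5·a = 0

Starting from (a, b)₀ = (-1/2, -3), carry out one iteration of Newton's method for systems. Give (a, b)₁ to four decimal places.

(0.5896, -4.0660)

At (-1/2, -3): F = (-11.5000, 2.2500).
Jacobian J = [[8·a - 5·b + 2, -5·a], [2·a - b^2 + 5, -2·a·b]].
At the point, J = [[13.0000, 2.5000], [-5.0000, -3.0000]] (det J = -26.5000).
Solving J·Δ = −F gives Δ = (1.0896, -1.0660).
Then the next iterate is (a, b)₁ = (0.5896, -4.0660).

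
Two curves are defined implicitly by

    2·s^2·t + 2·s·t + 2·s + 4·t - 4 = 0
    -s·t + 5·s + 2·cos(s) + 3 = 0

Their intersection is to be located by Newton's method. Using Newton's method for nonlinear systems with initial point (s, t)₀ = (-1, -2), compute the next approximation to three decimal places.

(-1.081, 1.621)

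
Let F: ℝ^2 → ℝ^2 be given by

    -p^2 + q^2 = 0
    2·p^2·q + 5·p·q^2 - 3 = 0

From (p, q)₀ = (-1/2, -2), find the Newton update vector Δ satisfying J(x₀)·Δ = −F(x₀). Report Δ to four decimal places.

At (-1/2, -2): F = (3.7500, -14.0000).
Jacobian J = [[-2·p, 2·q], [4·p·q + 5·q^2, 2·p^2 + 10·p·q]].
At the point, J = [[1.0000, -4.0000], [24.0000, 10.5000]] (det J = 106.5000).
Solving J·Δ = −F gives Δ = (0.1561, 0.9765).

(0.1561, 0.9765)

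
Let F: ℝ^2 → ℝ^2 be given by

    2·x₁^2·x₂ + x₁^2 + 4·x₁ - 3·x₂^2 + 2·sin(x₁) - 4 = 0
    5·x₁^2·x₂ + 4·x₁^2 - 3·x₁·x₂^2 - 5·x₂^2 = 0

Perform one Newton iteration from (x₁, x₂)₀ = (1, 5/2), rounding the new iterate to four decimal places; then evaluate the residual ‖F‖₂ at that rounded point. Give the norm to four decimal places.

8.5297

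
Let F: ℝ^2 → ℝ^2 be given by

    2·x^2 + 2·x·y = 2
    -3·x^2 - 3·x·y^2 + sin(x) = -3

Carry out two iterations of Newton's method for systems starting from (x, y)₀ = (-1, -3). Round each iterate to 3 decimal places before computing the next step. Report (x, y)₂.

At (-1, -3): F = (6.000, 26.15853).
Jacobian J = [[4·x + 2·y, 2·x], [-6·x - 3·y^2 + cos(x), -6·x·y]].
At the point, J = [[-10.000, -2.000], [-20.45970, -18.000]] (det J = 139.08060).
Solving J·Δ = −F gives Δ = (0.400, 0.998).
Then the next iterate is (x, y)₁ = (-0.600, -2.002).
Round to (-0.600, -2.002) and repeat: F = (1.12240, 8.56976), J = [[-6.404, -1.200], [-7.59868, -7.20720]].
Δ = (-0.059, 1.252), so (x, y)₂ = (-0.659, -0.750).

(-0.659, -0.750)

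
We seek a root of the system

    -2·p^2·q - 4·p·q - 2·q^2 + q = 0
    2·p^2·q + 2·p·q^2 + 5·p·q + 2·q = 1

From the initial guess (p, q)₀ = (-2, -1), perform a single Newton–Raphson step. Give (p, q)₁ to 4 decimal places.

(-1.9825, -0.3860)

At (-2, -1): F = (-3.0000, -5.0000).
Jacobian J = [[-4·p·q - 4·q, -2·p^2 - 4·p - 4·q + 1], [4·p·q + 2·q^2 + 5·q, 2·p^2 + 4·p·q + 5·p + 2]].
At the point, J = [[-4.0000, 5.0000], [5.0000, 8.0000]] (det J = -57.0000).
Solving J·Δ = −F gives Δ = (0.0175, 0.6140).
Then the next iterate is (p, q)₁ = (-1.9825, -0.3860).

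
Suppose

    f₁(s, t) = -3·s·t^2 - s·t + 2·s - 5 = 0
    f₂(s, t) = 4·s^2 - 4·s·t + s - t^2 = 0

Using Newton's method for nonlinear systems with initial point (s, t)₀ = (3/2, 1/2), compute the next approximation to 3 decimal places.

At (3/2, 1/2): F = (-3.875, 7.250).
Jacobian J = [[-3·t^2 - t + 2, -6·s·t - s], [8·s - 4·t + 1, -4·s - 2·t]].
At the point, J = [[0.750, -6.000], [11.000, -7.000]] (det J = 60.750).
Solving J·Δ = −F gives Δ = (-1.163, -0.791).
Then the next iterate is (s, t)₁ = (0.337, -0.291).

(0.337, -0.291)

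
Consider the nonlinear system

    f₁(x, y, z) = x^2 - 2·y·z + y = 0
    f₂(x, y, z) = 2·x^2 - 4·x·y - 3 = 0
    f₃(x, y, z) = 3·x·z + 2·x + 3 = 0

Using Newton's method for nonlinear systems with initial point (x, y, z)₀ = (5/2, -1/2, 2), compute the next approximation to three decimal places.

(1.500, -0.250, 0.000)

At (5/2, -1/2, 2): F = (7.750, 14.500, 23.000).
Jacobian J = [[2·x, -2·z + 1, -2·y], [4·x - 4·y, -4·x, 0], [3·z + 2, 0, 3·x]].
At the point, J = [[5.000, -3.000, 1.000], [12.000, -10.000, 0.000], [8.000, 0.000, 7.500]] (det J = -25.000).
Solving J·Δ = −F gives Δ = (-1.000, 0.250, -2.000).
Then the next iterate is (x, y, z)₁ = (1.500, -0.250, 0.000).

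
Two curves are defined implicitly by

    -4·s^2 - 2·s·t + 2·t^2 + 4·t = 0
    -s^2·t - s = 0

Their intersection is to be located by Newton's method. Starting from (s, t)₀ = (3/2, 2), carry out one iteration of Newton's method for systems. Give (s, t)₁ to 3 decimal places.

(0.977, 0.960)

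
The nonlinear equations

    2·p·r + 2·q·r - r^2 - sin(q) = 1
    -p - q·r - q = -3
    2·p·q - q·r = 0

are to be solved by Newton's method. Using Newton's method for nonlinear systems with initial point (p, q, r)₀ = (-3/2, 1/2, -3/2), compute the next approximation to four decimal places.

(0.6179, -0.1321, 3.1321)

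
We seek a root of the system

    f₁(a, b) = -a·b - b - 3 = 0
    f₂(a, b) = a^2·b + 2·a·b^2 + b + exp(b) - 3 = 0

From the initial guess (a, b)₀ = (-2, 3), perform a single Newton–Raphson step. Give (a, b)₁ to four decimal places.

(-1.5771, 4.2686)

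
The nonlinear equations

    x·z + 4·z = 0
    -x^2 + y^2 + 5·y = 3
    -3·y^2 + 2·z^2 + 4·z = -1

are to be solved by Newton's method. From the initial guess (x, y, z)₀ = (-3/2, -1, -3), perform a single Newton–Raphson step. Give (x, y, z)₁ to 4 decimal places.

(-1.5962, 2.1795, -0.1154)

At (-3/2, -1, -3): F = (-7.5000, -9.2500, 4.0000).
Jacobian J = [[z, 0, x + 4], [-2·x, 2·y + 5, 0], [0, -6·y, 4·z + 4]].
At the point, J = [[-3.0000, 0.0000, 2.5000], [3.0000, 3.0000, 0.0000], [0.0000, 6.0000, -8.0000]] (det J = 117.0000).
Solving J·Δ = −F gives Δ = (-0.0962, 3.1795, 2.8846).
Then the next iterate is (x, y, z)₁ = (-1.5962, 2.1795, -0.1154).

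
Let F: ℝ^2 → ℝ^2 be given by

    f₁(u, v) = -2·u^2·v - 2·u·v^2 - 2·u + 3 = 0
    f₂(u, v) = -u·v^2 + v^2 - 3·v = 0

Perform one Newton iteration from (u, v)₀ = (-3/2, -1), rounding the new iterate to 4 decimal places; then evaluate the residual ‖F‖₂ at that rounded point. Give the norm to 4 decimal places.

5.5004

At (-3/2, -1): F = (13.5000, 5.5000).
Jacobian J = [[-4·u·v - 2·v^2 - 2, -2·u^2 - 4·u·v], [-v^2, -2·u·v + 2·v - 3]].
At the point, J = [[-10.0000, -10.5000], [-1.0000, -8.0000]] (det J = 69.5000).
Solving J·Δ = −F gives Δ = (0.7230, 0.5971).
Then the next iterate is (u, v)₁ = (-0.7770, -0.4029).
Re-evaluating at (-0.7770, -0.4029): F = (5.292743, 1.497158), so ‖F‖₂ = 5.5004.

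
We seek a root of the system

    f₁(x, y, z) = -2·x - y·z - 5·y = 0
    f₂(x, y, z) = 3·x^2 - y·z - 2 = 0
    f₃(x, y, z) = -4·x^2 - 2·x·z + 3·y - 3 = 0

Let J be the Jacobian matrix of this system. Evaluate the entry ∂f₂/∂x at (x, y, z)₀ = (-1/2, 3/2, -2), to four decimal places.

-3.0000

∂f₂/∂x = 6·x.
At (-1/2, 3/2, -2) this is -3.0000.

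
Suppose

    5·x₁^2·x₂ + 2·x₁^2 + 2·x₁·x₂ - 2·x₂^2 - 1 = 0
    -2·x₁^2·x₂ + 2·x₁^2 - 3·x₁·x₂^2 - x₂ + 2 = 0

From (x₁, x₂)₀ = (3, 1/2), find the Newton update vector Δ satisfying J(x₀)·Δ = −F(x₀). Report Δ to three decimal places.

(-1.518, 0.010)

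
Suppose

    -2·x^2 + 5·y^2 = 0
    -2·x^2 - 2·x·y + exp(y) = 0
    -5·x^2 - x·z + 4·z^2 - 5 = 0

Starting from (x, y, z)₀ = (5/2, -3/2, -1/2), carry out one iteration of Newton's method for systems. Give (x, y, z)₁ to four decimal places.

(1.3523, -0.8182, -1.4050)

At (5/2, -3/2, -1/2): F = (-1.2500, -4.776870, -34.0000).
Jacobian J = [[-4·x, 10·y, 0], [-4·x - 2·y, -2·x + exp(y), 0], [-10·x - z, 0, -x + 8·z]].
At the point, J = [[-10.0000, -15.0000, 0.0000], [-7.0000, -4.776870, 0.0000], [-24.5000, 0.0000, -6.5000]] (det J = 372.003460).
Solving J·Δ = −F gives Δ = (-1.1477, 0.6818, -0.9050).
Then the next iterate is (x, y, z)₁ = (1.3523, -0.8182, -1.4050).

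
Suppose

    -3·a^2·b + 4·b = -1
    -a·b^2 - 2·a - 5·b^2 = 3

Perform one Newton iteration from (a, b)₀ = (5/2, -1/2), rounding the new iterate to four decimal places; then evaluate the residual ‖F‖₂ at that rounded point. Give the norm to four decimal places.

209.6747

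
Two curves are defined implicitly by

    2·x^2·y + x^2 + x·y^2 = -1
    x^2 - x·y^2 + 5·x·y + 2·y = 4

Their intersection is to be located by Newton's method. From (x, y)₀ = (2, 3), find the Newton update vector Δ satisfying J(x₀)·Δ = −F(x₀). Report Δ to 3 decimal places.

(-1.800, 0.980)

At (2, 3): F = (47.000, 18.000).
Jacobian J = [[4·x·y + 2·x + y^2, 2·x^2 + 2·x·y], [2·x - y^2 + 5·y, -2·x·y + 5·x + 2]].
At the point, J = [[37.000, 20.000], [10.000, 0.000]] (det J = -200.000).
Solving J·Δ = −F gives Δ = (-1.800, 0.980).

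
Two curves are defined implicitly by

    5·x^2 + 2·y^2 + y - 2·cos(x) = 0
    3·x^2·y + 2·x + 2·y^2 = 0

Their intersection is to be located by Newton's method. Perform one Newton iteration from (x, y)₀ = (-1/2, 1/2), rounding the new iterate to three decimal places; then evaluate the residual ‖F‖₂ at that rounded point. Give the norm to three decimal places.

0.059

At (-1/2, 1/2): F = (0.49483, -0.125).
Jacobian J = [[10·x + 2·sin(x), 4·y + 1], [6·x·y + 2, 3·x^2 + 4·y]].
At the point, J = [[-5.95885, 3.000], [0.500, 2.750]] (det J = -17.88684).
Solving J·Δ = −F gives Δ = (0.097, 0.028).
Then the next iterate is (x, y)₁ = (-0.403, 0.528).
Re-evaluating at (-0.403, 0.528): F = (0.05784, 0.00882), so ‖F‖₂ = 0.059.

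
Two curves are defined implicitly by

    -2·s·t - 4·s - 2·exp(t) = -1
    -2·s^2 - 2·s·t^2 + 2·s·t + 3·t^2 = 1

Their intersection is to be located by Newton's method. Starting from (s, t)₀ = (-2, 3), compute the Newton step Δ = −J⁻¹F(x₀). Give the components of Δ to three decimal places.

(1.507, -0.947)

At (-2, 3): F = (-19.17107, 42.000).
Jacobian J = [[-2·t - 4, -2·s - 2·exp(t)], [-4·s - 2·t^2 + 2·t, -4·s·t + 2·s + 6·t]].
At the point, J = [[-10.000, -36.17107], [-4.000, 38.000]] (det J = -524.68430).
Solving J·Δ = −F gives Δ = (1.507, -0.947).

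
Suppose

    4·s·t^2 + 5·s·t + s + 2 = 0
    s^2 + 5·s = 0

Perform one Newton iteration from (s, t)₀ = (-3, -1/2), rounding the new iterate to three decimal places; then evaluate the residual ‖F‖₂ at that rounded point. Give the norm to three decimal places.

185.580

At (-3, -1/2): F = (3.500, -6.000).
Jacobian J = [[4·t^2 + 5·t + 1, 8·s·t + 5·s], [2·s + 5, 0]].
At the point, J = [[-0.500, -3.000], [-1.000, 0.000]] (det J = -3.000).
Solving J·Δ = −F gives Δ = (-6.000, 2.167).
Then the next iterate is (s, t)₁ = (-9.000, 1.667).
Re-evaluating at (-9.000, 1.667): F = (-182.05500, 36.000), so ‖F‖₂ = 185.580.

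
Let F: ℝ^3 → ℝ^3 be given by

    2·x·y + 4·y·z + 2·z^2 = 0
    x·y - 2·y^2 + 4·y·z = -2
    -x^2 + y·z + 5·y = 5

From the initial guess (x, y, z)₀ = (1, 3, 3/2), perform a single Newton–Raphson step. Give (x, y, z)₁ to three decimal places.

At (1, 3, 3/2): F = (28.500, 5.000, 13.500).
Jacobian J = [[2·y, 2·x + 4·z, 4·y + 4·z], [y, x - 4·y + 4·z, 4·y], [-2·x, z + 5, y]].
At the point, J = [[6.000, 8.000, 18.000], [3.000, -5.000, 12.000], [-2.000, 6.500, 3.000]] (det J = -651.000).
Solving J·Δ = −F gives Δ = (0.500, -1.403, -1.126).
Then the next iterate is (x, y, z)₁ = (1.500, 1.597, 0.374).

(1.500, 1.597, 0.374)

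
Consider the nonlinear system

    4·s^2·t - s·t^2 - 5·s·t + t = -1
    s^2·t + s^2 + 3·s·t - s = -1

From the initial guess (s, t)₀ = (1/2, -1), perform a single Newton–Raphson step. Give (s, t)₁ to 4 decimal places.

At (1/2, -1): F = (1.0000, -1.0000).
Jacobian J = [[8·s·t - t^2 - 5·t, 4·s^2 - 2·s·t - 5·s + 1], [2·s·t + 2·s + 3·t - 1, s^2 + 3·s]].
At the point, J = [[0.0000, 0.5000], [-4.0000, 1.7500]] (det J = 2.0000).
Solving J·Δ = −F gives Δ = (-1.1250, -2.0000).
Then the next iterate is (s, t)₁ = (-0.6250, -3.0000).

(-0.6250, -3.0000)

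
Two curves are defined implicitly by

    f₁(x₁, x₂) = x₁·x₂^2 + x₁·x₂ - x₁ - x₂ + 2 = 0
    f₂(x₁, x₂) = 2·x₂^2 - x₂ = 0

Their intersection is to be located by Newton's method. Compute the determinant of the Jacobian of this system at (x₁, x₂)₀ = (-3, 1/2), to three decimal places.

-0.250

J = [[x₂^2 + x₂ - 1, 2·x₁·x₂ + x₁ - 1], [0, 4·x₂ - 1]].
At the point, J = [[-0.250, -7.000], [0.000, 1.000]].
det J = -0.250.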